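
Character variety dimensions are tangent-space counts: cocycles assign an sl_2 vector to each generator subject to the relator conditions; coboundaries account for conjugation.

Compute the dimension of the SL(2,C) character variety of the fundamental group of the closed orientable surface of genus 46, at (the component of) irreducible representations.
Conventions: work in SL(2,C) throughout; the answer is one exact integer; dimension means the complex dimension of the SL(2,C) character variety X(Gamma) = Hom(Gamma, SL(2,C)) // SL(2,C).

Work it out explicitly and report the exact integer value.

Gamma = pi_1(Sigma_46) = < a_1, b_1, ..., a_46, b_46 | prod [a_i, b_i] > has 2g = 92 generators and 1 relator.
A cocycle assigns one sl_2 vector per generator subject to the relator condition d_2(z) = 0: dim of the unconstrained space is 3*2g = 276.
H^2 = coker(d_2) is dual to H^0 = 0 at irreducible rho (Poincare duality), so d_2 is onto: dim Z^1 = 273.
As always at irreducible rho, dim B^1 = 3.
Hence dim X = 273 - 3 = 270.

270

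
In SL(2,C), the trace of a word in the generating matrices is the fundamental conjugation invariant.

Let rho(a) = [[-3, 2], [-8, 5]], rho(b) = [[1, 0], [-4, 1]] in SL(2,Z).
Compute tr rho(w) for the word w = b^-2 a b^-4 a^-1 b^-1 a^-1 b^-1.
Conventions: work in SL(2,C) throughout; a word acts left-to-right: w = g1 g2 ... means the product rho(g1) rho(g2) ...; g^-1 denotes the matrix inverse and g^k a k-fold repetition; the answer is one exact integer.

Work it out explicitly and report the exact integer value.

4546

rho(b^-1) = [[1, 0], [4, 1]]
... * rho(b^-1) = [[1, 0], [4, 1]]  ->  [[1, 0], [8, 1]]
... * rho(a) = [[-3, 2], [-8, 5]]  ->  [[-3, 2], [-32, 21]]
... * rho(b^-1) = [[1, 0], [4, 1]]  ->  [[5, 2], [52, 21]]
... * rho(b^-1) = [[1, 0], [4, 1]]  ->  [[13, 2], [136, 21]]
... * rho(b^-1) = [[1, 0], [4, 1]]  ->  [[21, 2], [220, 21]]
... * rho(b^-1) = [[1, 0], [4, 1]]  ->  [[29, 2], [304, 21]]
... * rho(a^-1) = [[5, -2], [8, -3]]  ->  [[161, -64], [1688, -671]]
... * rho(b^-1) = [[1, 0], [4, 1]]  ->  [[-95, -64], [-996, -671]]
... * rho(a^-1) = [[5, -2], [8, -3]]  ->  [[-987, 382], [-10348, 4005]]
... * rho(b^-1) = [[1, 0], [4, 1]]  ->  [[541, 382], [5672, 4005]]
tr = 541 + 4005 = 4546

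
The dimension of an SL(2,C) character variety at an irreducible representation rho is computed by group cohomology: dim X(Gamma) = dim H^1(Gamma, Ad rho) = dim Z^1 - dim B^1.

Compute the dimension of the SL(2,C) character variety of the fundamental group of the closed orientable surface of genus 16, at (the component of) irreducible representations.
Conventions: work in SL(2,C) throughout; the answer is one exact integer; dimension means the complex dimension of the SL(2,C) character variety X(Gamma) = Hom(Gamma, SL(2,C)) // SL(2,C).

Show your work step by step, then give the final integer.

90

Gamma = pi_1(Sigma_16) = < a_1, b_1, ..., a_16, b_16 | prod [a_i, b_i] > has 2g = 32 generators and 1 relator.
Unconstrained cocycle data is one sl_2 vector per generator (96 dimensions), cut by the relator condition d_2(z) = 0.
H^2 = coker(d_2) is dual to H^0 = 0 at irreducible rho (Poincare duality), so d_2 is onto: dim Z^1 = 93.
Coboundaries contribute dim B^1 = 3 (injective at irreducible rho).
dim H^1 = 93 - 3 = 90 = dim X.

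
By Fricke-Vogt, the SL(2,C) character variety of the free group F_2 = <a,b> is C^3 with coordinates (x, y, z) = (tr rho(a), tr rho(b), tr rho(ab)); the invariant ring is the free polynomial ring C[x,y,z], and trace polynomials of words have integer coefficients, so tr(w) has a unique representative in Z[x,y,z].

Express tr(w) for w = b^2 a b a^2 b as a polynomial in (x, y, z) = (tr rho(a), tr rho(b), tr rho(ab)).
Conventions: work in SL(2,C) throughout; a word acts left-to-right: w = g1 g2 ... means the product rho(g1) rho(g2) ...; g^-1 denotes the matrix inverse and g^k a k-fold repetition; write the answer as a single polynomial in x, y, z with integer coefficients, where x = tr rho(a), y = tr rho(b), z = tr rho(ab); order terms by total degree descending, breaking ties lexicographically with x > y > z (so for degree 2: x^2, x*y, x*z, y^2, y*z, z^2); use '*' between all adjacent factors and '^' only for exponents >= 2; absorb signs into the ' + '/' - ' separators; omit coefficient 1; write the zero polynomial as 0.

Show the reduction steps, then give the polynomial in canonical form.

x*y^2*z^2 - x^2*y*z - y^3*z - x*z^2 + 2*y*z + x

tr(a b a b) = tr(a b)*tr(a b) - tr(1)   [split at repeated a] = z^2 - 2
tr(a b a) = tr(a)*tr(b a) - tr(b) = x*z - y
apply: tr(b a b a b) = tr(b)*tr(a b a b) - tr(a b a) = y*z^2 - x*z - y
use: tr(b^3 a b a) = tr(b)*tr(b a b a b) - tr(b a b a) = y^2*z^2 - x*y*z - y^2 - z^2 + 2
apply: tr(b a b) = tr(b)*tr(a b) - tr(a) = y*z - x
tr(a b^3) = tr(b)*tr(b a b) - tr(b a) = y^2*z - x*y - z
use: tr(b^3 a b) = tr(b)*tr(a b^3) - tr(a b^2) = y^3*z - x*y^2 - 2*y*z + x
tr(b^2 a b a^2 b) = tr(a)*tr(b^3 a b a) - tr(b^3 a b) = x*y^2*z^2 - x^2*y*z - y^3*z - x*z^2 + 2*y*z + x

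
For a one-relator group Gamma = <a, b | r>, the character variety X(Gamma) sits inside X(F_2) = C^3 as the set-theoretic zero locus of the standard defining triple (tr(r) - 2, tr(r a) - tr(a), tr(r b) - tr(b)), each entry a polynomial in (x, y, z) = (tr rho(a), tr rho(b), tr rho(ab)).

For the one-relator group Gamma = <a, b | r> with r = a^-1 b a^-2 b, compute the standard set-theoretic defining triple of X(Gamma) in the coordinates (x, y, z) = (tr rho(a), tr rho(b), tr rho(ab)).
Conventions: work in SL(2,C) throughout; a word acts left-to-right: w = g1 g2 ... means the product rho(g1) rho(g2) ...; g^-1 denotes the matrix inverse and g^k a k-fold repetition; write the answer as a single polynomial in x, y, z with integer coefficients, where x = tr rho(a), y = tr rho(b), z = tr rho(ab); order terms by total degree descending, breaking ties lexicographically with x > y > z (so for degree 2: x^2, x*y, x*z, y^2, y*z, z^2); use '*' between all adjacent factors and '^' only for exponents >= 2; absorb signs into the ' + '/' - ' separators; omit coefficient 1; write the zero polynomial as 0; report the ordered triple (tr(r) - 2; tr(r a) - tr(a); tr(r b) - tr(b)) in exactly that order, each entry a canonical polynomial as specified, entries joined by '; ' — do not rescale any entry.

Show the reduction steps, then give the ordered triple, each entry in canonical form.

and trace(b^2) = trace(b) * trace(b) - trace(1) = y^2 - 2
next, trace(b^2 a) = trace(b) * trace(a b) - trace(a) = y*z - x
next, trace(b a^-1 b) = trace(b^2) * trace(a) - trace(b^2 a) = x*y^2 - y*z - x
and trace(b a b a) = trace(b a) * trace(b a) - trace(1) = z^2 - 2
trace(b a^-1 b a) = trace(b a b) * trace(a) - trace(b a b a) = x*y*z - x^2 - z^2 + 2
trace(a^-1 b a^-1 b) = trace(b a^-1 b) * trace(a) - trace(b a^-1 b a) = x^2*y^2 - 2*x*y*z + z^2 - 2
next, trace(a^-1 b a^-2 b) = trace(a^-1 b a^-1 b) * trace(a) - trace(a^-1 b a^-1 b a) = x^3*y^2 - 2*x^2*y*z - x*y^2 + x*z^2 + y*z - x
trace(b a^-2 b) = trace(a^-1 b^2) * trace(a) - trace(a^-1 b^2 a) = x^2*y^2 - x*y*z - x^2 - y^2 + 2
trace(b^3) = trace(b) * trace(b^2) - trace(b)   [square of b] = y^3 - 3*y
and trace(b^3 a) = trace(b) * trace(b a b) - trace(b a)   [square of b] = y^2*z - x*y - z
next, trace(b a^-1 b^2) = trace(b^3) * trace(a) - trace(b^3 a)   [inverse elimination on a] = x*y^3 - y^2*z - 2*x*y + z
next, trace(a b a) = trace(a) * trace(b a) - trace(b)   [square of a] = x*z - y
next, trace(b^2 a b a) = trace(b) * trace(a b a b) - trace(a b a)   [square of b] = y*z^2 - x*z - y
trace(b a^-1 b^2 a) = trace(b^2 a b) * trace(a) - trace(b^2 a b a)   [inverse elimination on a] = x*y^2*z - x^2*y - y*z^2 + y
trace(b^2 a^-1 b a^-1) = trace(b a^-1 b^2) * trace(a) - trace(b a^-1 b^2 a)   [inverse elimination on a] = x^2*y^3 - 2*x*y^2*z - x^2*y + y*z^2 + x*z - y
and trace(a^-1 b a^-2 b^2) = trace(b^2 a^-1 b a^-1) * trace(a) - trace(b^2 a^-1 b)   [inverse elimination on a] = x^3*y^3 - 2*x^2*y^2*z - x^3*y - x*y^3 + x*y*z^2 + x^2*z + y^2*z + x*y - z
assemble the triple (trace(r) - 2; trace(r a) - x; trace(r b) - y)

x^3*y^2 - 2*x^2*y*z - x*y^2 + x*z^2 + y*z - x - 2; x^2*y^2 - x*y*z - x^2 - y^2 - x + 2; x^3*y^3 - 2*x^2*y^2*z - x^3*y - x*y^3 + x*y*z^2 + x^2*z + y^2*z + x*y - y - z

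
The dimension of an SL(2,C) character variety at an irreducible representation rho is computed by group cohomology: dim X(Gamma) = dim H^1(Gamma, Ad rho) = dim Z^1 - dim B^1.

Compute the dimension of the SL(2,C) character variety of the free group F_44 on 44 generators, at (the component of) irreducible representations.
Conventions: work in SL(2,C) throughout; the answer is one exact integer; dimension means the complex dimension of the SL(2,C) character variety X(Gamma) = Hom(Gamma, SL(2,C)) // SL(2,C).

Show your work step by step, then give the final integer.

Here Gamma is free of rank 44 — no relator constrains a cocycle.
So Z^1 = (sl_2)^44 in full: dim Z^1 = 132.
dim B^1 = 3: the coboundary map is injective because an irreducible image has centralizer 0 in sl_2.
Therefore dim X = 132 - 3 = 129.

129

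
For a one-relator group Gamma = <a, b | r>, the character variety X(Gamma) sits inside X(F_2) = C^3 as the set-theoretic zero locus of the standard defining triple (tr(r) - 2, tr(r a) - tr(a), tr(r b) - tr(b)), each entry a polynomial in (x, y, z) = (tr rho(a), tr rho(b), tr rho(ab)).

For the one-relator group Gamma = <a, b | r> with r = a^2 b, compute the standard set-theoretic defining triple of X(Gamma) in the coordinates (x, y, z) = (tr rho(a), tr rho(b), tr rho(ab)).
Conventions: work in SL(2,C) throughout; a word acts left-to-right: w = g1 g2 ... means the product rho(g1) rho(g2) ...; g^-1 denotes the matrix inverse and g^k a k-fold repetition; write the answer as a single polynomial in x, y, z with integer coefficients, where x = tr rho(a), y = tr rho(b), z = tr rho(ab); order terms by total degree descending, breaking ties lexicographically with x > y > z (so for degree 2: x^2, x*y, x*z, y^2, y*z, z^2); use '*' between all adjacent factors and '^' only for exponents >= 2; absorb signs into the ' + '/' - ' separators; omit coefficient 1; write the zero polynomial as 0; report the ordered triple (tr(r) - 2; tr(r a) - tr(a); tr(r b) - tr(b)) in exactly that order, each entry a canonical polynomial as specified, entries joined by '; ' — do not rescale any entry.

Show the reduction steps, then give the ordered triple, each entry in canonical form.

x*z - y - 2; x^2*z - x*y - x - z; x*y*z - x^2 - y^2 - y + 2

tr(a^2 b) = tr(a) tr(b a) - tr(b) = x*z - y
tr(a^2 b a) = tr(a) tr(a b a) - tr(a b)  (reduce the a square) = x^2*z - x*y - z
apply: tr(a^2) = tr(a) tr(a) - tr(1)  (reduce the a square) = x^2 - 2
use: tr(a^2 b^2) = tr(b) tr(a^2 b) - tr(a^2)  (reduce the b square) = x*y*z - x^2 - y^2 + 2
assemble the triple (tr(r) - 2; tr(r a) - x; tr(r b) - y)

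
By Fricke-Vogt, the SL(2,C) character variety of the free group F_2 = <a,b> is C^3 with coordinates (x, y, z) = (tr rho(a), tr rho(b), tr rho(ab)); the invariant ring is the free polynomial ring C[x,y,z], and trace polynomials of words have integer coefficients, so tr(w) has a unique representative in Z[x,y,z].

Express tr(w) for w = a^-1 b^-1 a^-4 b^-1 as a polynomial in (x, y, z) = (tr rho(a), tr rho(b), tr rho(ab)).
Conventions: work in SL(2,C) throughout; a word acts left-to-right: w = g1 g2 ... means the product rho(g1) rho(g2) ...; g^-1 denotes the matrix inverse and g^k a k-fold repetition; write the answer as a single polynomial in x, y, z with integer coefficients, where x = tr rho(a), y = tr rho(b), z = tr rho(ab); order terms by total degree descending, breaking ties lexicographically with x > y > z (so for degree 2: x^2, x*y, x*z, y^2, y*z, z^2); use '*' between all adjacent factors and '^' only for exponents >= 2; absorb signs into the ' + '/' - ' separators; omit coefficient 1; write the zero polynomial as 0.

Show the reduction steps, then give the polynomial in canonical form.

x^3*z^2 - x^2*y*z - x^3 - 2*x*z^2 + y*z + 3*x

trace(b^-1) = trace(b) = y
trace(b^-1 a) = trace(a)*trace(b) - trace(a b) = x*y - z
reduce: trace(b^-1 a^-1) = trace(b^-1)*trace(a) - trace(b^-1 a) = z
trace(a^-1 b^-1 a^-1) = trace(b^-1 a^-1)*trace(a) - trace(b^-1) = x*z - y
trace(a^-1 b^-1 a^-2) = trace(a^-1 b^-1 a^-1)*trace(a) - trace(a^-1 b^-1) = x^2*z - x*y - z
so trace(a^-3 b^-1 a^-1) = trace(a^-1 b^-1 a^-2)*trace(a) - trace(a^-1 b^-1 a^-1) = x^3*z - x^2*y - 2*x*z + y
so trace(b a^-2) = trace(a^-1 b)*trace(a) - trace(a^-1 b a) = x^2*y - x*z - y
reduce: trace(a^-3 b) = trace(b a^-2)*trace(a) - trace(b a^-1) = x^3*y - x^2*z - 2*x*y + z
so trace(a^-1 b a^-3) = trace(a^-3 b)*trace(a) - trace(a^-3 b a) = x^4*y - x^3*z - 3*x^2*y + 2*x*z + y
trace(b^2) = trace(b)*trace(b) - trace(1) = y^2 - 2
trace(b^2 a) = trace(b)*trace(a b) - trace(a) = y*z - x
trace(b a^-1 b) = trace(b^2)*trace(a) - trace(b^2 a) = x*y^2 - y*z - x
reduce: trace(b a b a) = trace(b a)*trace(b a) - trace(1)   [split at repeated b] = z^2 - 2
trace(b a^-1 b a) = trace(b a b)*trace(a) - trace(b a b a) = x*y*z - x^2 - z^2 + 2
trace(a^-1 b a^-1 b) = trace(b a^-1 b)*trace(a) - trace(b a^-1 b a) = x^2*y^2 - 2*x*y*z + z^2 - 2
trace(a^-1 b a^-1 b a^-1) = trace(a^-1 b a^-1 b)*trace(a) - trace(a^-1 b a^-1 b a) = x^3*y^2 - 2*x^2*y*z - x*y^2 + x*z^2 + y*z - x
trace(a^-1 b a^-3 b) = trace(a^-1 b a^-1 b a^-1)*trace(a) - trace(a^-1 b a^-1 b) = x^4*y^2 - 2*x^3*y*z - 2*x^2*y^2 + x^2*z^2 + 3*x*y*z - x^2 - z^2 + 2
reduce: trace(a^-3 b^-1 a^-1 b) = trace(a^-1 b a^-3)*trace(b) - trace(a^-1 b a^-3 b) = x^3*y*z - x^2*y^2 - x^2*z^2 - x*y*z + x^2 + y^2 + z^2 - 2
so trace(b^-1 a^-1 b^-1 a^-3) = trace(a^-3 b^-1 a^-1)*trace(b) - trace(a^-3 b^-1 a^-1 b) = x^2*z^2 - x*y*z - x^2 - z^2 + 2
reduce: trace(a^-2) = trace(a^-1)*trace(a) - trace(1) = x^2 - 2
reduce: trace(b^-1 a^-2 b^-1) = trace(b^-1 a^-2)*trace(b) - trace(b^-1 a^-2 b) = x*y*z - x^2 - y^2 + 2
trace(b^-1 a^-2 b^-1 a) = trace(a^-1 b^-1 a b^-1)*trace(a) - trace(a^-1 b^-1 a b^-1 a) = x^2*y*z - x^3 - x*y^2 - x*z^2 + y*z + 3*x
trace(b^-1 a^-1 b^-1 a^-2) = trace(b^-1 a^-2 b^-1)*trace(a) - trace(b^-1 a^-2 b^-1 a) = x*z^2 - y*z - x
trace(a^-1 b^-1 a^-4 b^-1) = trace(b^-1 a^-1 b^-1 a^-3)*trace(a) - trace(b^-1 a^-1 b^-1 a^-2) = x^3*z^2 - x^2*y*z - x^3 - 2*x*z^2 + y*z + 3*x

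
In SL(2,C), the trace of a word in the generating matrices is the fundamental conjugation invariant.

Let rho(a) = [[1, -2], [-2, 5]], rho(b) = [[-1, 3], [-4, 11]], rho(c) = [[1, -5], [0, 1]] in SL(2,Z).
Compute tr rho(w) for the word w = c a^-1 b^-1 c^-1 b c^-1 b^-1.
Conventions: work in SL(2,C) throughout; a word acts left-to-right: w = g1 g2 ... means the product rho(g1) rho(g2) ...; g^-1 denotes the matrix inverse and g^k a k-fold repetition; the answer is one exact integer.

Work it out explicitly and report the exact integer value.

rho(c) = [[1, -5], [0, 1]]
... * rho(a^-1) = [[5, 2], [2, 1]]  ->  [[-5, -3], [2, 1]]
... * rho(b^-1) = [[11, -3], [4, -1]]  ->  [[-67, 18], [26, -7]]
... * rho(c^-1) = [[1, 5], [0, 1]]  ->  [[-67, -317], [26, 123]]
... * rho(b) = [[-1, 3], [-4, 11]]  ->  [[1335, -3688], [-518, 1431]]
... * rho(c^-1) = [[1, 5], [0, 1]]  ->  [[1335, 2987], [-518, -1159]]
... * rho(b^-1) = [[11, -3], [4, -1]]  ->  [[26633, -6992], [-10334, 2713]]
tr = 26633 + 2713 = 29346

29346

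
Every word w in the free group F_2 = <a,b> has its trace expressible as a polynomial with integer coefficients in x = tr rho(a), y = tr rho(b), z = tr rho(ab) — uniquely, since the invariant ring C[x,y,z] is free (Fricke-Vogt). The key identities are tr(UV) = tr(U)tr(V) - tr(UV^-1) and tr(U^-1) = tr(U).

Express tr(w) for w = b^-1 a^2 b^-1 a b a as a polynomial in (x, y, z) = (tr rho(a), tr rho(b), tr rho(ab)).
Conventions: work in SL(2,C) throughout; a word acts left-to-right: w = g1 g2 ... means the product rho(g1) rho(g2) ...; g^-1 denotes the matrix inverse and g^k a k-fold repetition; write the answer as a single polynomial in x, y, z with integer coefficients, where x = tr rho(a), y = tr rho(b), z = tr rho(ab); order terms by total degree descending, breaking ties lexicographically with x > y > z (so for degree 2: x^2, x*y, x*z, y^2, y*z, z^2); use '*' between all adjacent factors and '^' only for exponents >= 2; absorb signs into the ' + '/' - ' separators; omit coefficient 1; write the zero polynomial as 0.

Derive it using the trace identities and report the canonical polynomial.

so tr(b a^2) = tr(a)*tr(b a) - tr(b)  (reduce the a square) = x*z - y
tr(a^2 b a) = tr(a)*tr(b a^2) - tr(b a)  (reduce the a square) = x^2*z - x*y - z
reduce: tr(a^3 b a) = tr(a)*tr(a^2 b a) - tr(a^2 b)  (reduce the a square) = x^3*z - x^2*y - 2*x*z + y
reduce: tr(b a b a) = tr(a b)*tr(a b) - tr(1)  (split on a) = z^2 - 2
reduce: tr(b a b) = tr(b)*tr(a b) - tr(a)  (reduce the b square) = y*z - x
so tr(a b a b a) = tr(a)*tr(b a b a) - tr(b a b)  (reduce the a square) = x*z^2 - y*z - x
tr(a^3 b a b) = tr(a)*tr(a b a b a) - tr(a b a b)  (reduce the a square) = x^2*z^2 - x*y*z - x^2 - z^2 + 2
tr(a b a b^-1 a^2) = tr(a^3 b a)*tr(b) - tr(a^3 b a b)  (eliminate b^-1) = x^3*y*z - x^2*y^2 - x^2*z^2 - x*y*z + x^2 + y^2 + z^2 - 2
tr(b a b a b a) = tr(b a b a)*tr(b a) - tr(a b)  (split on b) = z^3 - 3*z
tr(b a b a b) = tr(b)*tr(a b a b) - tr(a b a)  (reduce the b square) = y*z^2 - x*z - y
so tr(a^2 b a b a b) = tr(a)*tr(b a b a b a) - tr(b a b a b)  (reduce the a square) = x*z^3 - y*z^2 - 2*x*z + y
tr(a b a b^-1 a^2 b) = tr(a^2 b a b a)*tr(b) - tr(a^2 b a b a b)  (eliminate b^-1) = x^2*y*z^2 - x*y^2*z - x*z^3 - x^2*y + 2*x*z + y
so tr(b^-1 a^2 b^-1 a b a) = tr(a b a b^-1 a^2)*tr(b) - tr(a b a b^-1 a^2 b)  (eliminate b^-1) = x^3*y^2*z - x^2*y^3 - 2*x^2*y*z^2 + x*z^3 + 2*x^2*y + y^3 + y*z^2 - 2*x*z - 3*y

x^3*y^2*z - x^2*y^3 - 2*x^2*y*z^2 + x*z^3 + 2*x^2*y + y^3 + y*z^2 - 2*x*z - 3*y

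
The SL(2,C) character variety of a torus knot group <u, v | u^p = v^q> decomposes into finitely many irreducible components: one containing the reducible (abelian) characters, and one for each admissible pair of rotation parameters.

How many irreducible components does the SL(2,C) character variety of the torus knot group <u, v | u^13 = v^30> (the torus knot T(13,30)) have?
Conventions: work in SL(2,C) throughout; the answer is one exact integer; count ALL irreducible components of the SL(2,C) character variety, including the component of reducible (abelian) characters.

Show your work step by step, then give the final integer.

175

Gamma = < u, v | u^13 = v^30 > (torus knot T(13,30)); the central element u^13 = v^30 acts as +I or -I in any irreducible SL(2,C) representation.
This locks tr(u) to 2*cos(pi*alpha/13), alpha in 1..12, and tr(v) to 2*cos(pi*beta/30), beta in 1..29, on each component of irreducible characters.
The two central values (-1)^alpha I and (-1)^beta I must be the same matrix, so alpha and beta share a parity.
count pairs: odd alpha (6 choices) x odd beta (15), plus even alpha (6) x even beta (14): 6*15 + 6*14 = 174.
That is 174 components of irreducible characters, and with the reducible (abelian) component the total is 175.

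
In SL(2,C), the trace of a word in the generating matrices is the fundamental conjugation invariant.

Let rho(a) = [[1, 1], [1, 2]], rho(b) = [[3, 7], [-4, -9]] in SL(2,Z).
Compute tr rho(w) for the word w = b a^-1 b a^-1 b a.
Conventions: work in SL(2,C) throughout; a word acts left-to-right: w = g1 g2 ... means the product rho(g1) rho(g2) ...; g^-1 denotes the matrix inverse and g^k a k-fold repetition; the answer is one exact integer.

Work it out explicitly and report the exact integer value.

-378

rho(b) = [[3, 7], [-4, -9]]
... * rho(a^-1) = [[2, -1], [-1, 1]]  ->  [[-1, 4], [1, -5]]
... * rho(b) = [[3, 7], [-4, -9]]  ->  [[-19, -43], [23, 52]]
... * rho(a^-1) = [[2, -1], [-1, 1]]  ->  [[5, -24], [-6, 29]]
... * rho(b) = [[3, 7], [-4, -9]]  ->  [[111, 251], [-134, -303]]
... * rho(a) = [[1, 1], [1, 2]]  ->  [[362, 613], [-437, -740]]
tr = 362 + -740 = -378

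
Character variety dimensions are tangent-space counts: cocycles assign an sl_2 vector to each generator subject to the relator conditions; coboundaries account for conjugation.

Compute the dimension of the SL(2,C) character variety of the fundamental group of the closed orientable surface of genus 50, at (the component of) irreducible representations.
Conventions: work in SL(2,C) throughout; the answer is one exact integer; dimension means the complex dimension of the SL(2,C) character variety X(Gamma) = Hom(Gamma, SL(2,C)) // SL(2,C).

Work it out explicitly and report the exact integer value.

The genus-50 surface group: 2g = 100 generators, one relator prod [a_i, b_i].
Unconstrained cocycle data is one sl_2 vector per generator (300 dimensions), cut by the relator condition d_2(z) = 0.
At an irreducible rho, H^2 = coker(d_2) vanishes (Poincare duality: H^2 is dual to H^0 = invariants = 0), so d_2 is surjective onto sl_2 and dim Z^1 = 300 - 3 = 297.
As always at irreducible rho, dim B^1 = 3.
dim X = dim H^1 = 297 - 3 = 294.

294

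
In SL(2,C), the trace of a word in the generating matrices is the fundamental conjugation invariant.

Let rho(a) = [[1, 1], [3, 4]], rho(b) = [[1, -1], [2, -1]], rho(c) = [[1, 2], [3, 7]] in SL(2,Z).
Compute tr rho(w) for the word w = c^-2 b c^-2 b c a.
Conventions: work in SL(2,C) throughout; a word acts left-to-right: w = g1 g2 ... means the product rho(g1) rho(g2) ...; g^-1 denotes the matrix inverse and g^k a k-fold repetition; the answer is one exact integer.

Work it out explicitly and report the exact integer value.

-13558

rho(c^-1) = [[7, -2], [-3, 1]]
... * rho(c^-1) = [[7, -2], [-3, 1]]  ->  [[55, -16], [-24, 7]]
... * rho(b) = [[1, -1], [2, -1]]  ->  [[23, -39], [-10, 17]]
... * rho(c^-1) = [[7, -2], [-3, 1]]  ->  [[278, -85], [-121, 37]]
... * rho(c^-1) = [[7, -2], [-3, 1]]  ->  [[2201, -641], [-958, 279]]
... * rho(b) = [[1, -1], [2, -1]]  ->  [[919, -1560], [-400, 679]]
... * rho(c) = [[1, 2], [3, 7]]  ->  [[-3761, -9082], [1637, 3953]]
... * rho(a) = [[1, 1], [3, 4]]  ->  [[-31007, -40089], [13496, 17449]]
tr = -31007 + 17449 = -13558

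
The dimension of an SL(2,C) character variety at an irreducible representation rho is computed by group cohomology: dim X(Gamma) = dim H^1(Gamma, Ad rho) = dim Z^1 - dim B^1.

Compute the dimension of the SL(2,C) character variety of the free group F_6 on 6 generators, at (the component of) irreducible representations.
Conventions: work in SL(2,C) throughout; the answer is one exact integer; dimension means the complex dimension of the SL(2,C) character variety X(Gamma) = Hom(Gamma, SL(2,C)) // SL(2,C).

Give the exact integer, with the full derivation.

The free group F_6: 6 generators, no relators.
Z^1(Gamma, Ad rho) = (sl_2)^6: a cocycle is a free choice of one sl_2 vector per generator, so dim Z^1 = 3*6 = 18.
At an irreducible rho the centralizer of the image in sl_2 is 0, so the coboundary map sl_2 -> Z^1 is injective: dim B^1 = 3.
dim H^1 = 18 - 3 = 15, which is dim X.

15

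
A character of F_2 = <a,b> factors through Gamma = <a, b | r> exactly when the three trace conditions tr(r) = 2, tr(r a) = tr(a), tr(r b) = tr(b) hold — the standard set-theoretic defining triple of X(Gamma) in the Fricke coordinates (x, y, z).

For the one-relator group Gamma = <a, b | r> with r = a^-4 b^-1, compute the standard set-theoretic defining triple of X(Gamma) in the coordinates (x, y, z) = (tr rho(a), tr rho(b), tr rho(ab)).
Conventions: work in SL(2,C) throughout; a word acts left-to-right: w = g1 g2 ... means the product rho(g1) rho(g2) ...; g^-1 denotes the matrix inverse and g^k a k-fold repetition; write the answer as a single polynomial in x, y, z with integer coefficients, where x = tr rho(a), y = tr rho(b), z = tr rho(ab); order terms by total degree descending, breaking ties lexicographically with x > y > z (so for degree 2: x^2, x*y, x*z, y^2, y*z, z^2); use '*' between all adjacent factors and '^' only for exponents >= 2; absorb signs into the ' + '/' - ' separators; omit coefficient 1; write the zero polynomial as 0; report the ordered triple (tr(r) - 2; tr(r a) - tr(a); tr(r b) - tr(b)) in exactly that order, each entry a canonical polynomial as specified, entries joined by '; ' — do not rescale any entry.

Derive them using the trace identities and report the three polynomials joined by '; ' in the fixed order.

x^3*z - x^2*y - 2*x*z + y - 2; x^2*z - x*y - x - z; x^4 - 4*x^2 - y + 2

and trace(a^-1) = trace(a) = x
next, trace(a^-2) = trace(a^-1) * trace(a) - trace(1) = x^2 - 2
next, trace(a^-3) = trace(a^-2) * trace(a) - trace(a^-1) = x^3 - 3*x
trace(a^-4) = trace(a^-3) * trace(a) - trace(a^-2) = x^4 - 4*x^2 + 2
and trace(a^-1 b) = trace(b) * trace(a) - trace(b a) = x*y - z
next, trace(a^-2 b) = trace(a^-1 b) * trace(a) - trace(a^-1 b a) = x^2*y - x*z - y
trace(b a^-3) = trace(a^-2 b) * trace(a) - trace(a^-2 b a) = x^3*y - x^2*z - 2*x*y + z
next, trace(a^-4 b) = trace(b a^-3) * trace(a) - trace(b a^-2) = x^4*y - x^3*z - 3*x^2*y + 2*x*z + y
trace(a^-4 b^-1) = trace(a^-4) * trace(b) - trace(a^-4 b) = x^3*z - x^2*y - 2*x*z + y
and trace(a^-2 b^-1) = trace(b^-1 a^-1) * trace(a) - trace(b^-1) = x*z - y
trace(a^-3 b^-1) = trace(a^-2 b^-1) * trace(a) - trace(a^-2 b^-1 a) = x^2*z - x*y - z
assemble the triple (trace(r) - 2; trace(r a) - x; trace(r b) - y)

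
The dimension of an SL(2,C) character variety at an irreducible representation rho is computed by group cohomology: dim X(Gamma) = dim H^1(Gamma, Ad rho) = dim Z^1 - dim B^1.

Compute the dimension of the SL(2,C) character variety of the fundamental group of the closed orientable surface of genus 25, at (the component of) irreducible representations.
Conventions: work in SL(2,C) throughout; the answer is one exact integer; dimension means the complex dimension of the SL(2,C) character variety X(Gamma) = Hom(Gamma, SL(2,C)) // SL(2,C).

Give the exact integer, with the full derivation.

144

pi_1 of the closed genus-25 surface has 50 generators bound by the single product-of-commutators relator.
Unconstrained cocycle data is one sl_2 vector per generator (150 dimensions), cut by the relator condition d_2(z) = 0.
d_2 is surjective at irreducible rho (its cokernel H^2 is dual to H^0 = 0), so dim Z^1 = 150 - 3 = 147.
As always at irreducible rho, dim B^1 = 3.
Hence dim X = 147 - 3 = 144.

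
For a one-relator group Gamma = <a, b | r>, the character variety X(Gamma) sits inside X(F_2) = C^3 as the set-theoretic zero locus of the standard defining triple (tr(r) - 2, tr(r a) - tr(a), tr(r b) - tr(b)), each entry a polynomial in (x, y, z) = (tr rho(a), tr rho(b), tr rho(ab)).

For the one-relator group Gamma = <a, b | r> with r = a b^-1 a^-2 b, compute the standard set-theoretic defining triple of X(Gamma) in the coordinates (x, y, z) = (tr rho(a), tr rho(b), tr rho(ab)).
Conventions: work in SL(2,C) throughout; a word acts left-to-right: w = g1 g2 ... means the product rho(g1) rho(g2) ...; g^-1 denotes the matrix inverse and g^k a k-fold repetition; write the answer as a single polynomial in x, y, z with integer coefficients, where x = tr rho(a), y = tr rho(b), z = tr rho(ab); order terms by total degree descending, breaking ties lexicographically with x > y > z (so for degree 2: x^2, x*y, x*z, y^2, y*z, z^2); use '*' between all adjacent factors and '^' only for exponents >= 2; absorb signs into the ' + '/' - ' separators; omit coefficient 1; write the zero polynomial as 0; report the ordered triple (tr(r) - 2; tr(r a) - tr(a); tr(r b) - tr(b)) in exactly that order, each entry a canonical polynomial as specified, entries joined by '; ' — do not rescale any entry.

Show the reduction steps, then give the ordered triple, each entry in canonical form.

-x^2*y*z + x^3 + x*y^2 + x*z^2 - 3*x - 2; -x^3*y*z + x^4 + x^2*y^2 + x^2*z^2 - 4*x^2 - x + 2; -x^2*y^2*z + x^3*y + x*y^3 + x*y*z^2 - 3*x*y - y - z

trace(a^-1 b) = trace(b) trace(a) - trace(b a) = x*y - z
next, trace(b a b) = trace(b) trace(a b) - trace(a) = y*z - x
trace(b a b a) = trace(b a) trace(b a) - trace(1) = z^2 - 2
and trace(b a b a^-1) = trace(b a b) trace(a) - trace(b a b a) = x*y*z - x^2 - z^2 + 2
trace(a^-2 b a b) = trace(b a b a^-1) trace(a) - trace(b a b) = x^2*y*z - x^3 - x*z^2 - y*z + 3*x
trace(a b^-1 a^-2 b) = trace(a^-2 b a) trace(b) - trace(a^-2 b a b) = -x^2*y*z + x^3 + x*y^2 + x*z^2 - 3*x
next, trace(a^2 b) = trace(a) trace(b a) - trace(b) = x*z - y
trace(a^2) = trace(a) trace(a) - trace(1) = x^2 - 2
and trace(b a^2 b) = trace(b) trace(a^2 b) - trace(a^2) = x*y*z - x^2 - y^2 + 2
trace(b a^2 b a) = trace(a) trace(b a b a) - trace(b a b) = x*z^2 - y*z - x
next, trace(a^-1 b a^2 b) = trace(b a^2 b) trace(a) - trace(b a^2 b a) = x^2*y*z - x^3 - x*y^2 - x*z^2 + y*z + 3*x
trace(a^-2 b a^2 b) = trace(a^-1 b a^2 b) trace(a) - trace(a^-1 b a^2 b a) = x^3*y*z - x^4 - x^2*y^2 - x^2*z^2 + 4*x^2 + y^2 - 2
and trace(a b^-1 a^-2 b a) = trace(a^-2 b a^2) trace(b) - trace(a^-2 b a^2 b) = -x^3*y*z + x^4 + x^2*y^2 + x^2*z^2 - 4*x^2 + 2
next, trace(b^2) = trace(b) trace(b) - trace(1) = y^2 - 2
next, trace(b^2 a b) = trace(b) trace(a b^2) - trace(a b) = y^2*z - x*y - z
and trace(b^2 a b a) = trace(b) trace(a b a b) - trace(a b a) = y*z^2 - x*z - y
trace(a^-1 b^2 a b) = trace(b^2 a b) trace(a) - trace(b^2 a b a) = x*y^2*z - x^2*y - y*z^2 + y
and trace(a^-1 b^2 a b^-1) = trace(a^-1 b^2 a) trace(b) - trace(a^-1 b^2 a b) = -x*y^2*z + x^2*y + y^3 + y*z^2 - 3*y
and trace(a b^-1 a^-2 b^2) = trace(a^-1 b^2 a b^-1) trace(a) - trace(a^-1 b^2 a b^-1 a) = -x^2*y^2*z + x^3*y + x*y^3 + x*y*z^2 - 3*x*y - z
assemble the triple (trace(r) - 2; trace(r a) - x; trace(r b) - y)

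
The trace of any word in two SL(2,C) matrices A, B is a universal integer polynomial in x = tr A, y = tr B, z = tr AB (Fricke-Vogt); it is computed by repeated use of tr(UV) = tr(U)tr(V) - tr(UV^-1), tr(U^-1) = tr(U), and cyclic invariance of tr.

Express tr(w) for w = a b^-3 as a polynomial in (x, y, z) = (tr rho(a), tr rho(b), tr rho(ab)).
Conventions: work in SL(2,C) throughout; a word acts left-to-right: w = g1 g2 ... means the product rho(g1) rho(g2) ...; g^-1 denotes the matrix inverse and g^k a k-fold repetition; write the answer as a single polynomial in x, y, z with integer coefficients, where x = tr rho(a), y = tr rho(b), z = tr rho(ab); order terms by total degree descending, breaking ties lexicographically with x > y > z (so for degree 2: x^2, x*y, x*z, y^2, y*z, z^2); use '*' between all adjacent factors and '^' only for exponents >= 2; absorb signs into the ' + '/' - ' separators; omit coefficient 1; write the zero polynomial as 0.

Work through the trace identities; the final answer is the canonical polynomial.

tr(a b^-1) = tr(a) * tr(b) - tr(a b) = x*y - z
tr(b^-1 a b^-1) = tr(a b^-1) * tr(b) - tr(a) = x*y^2 - y*z - x
use: tr(a b^-3) = tr(b^-1 a b^-1) * tr(b) - tr(b^-1 a) = x*y^3 - y^2*z - 2*x*y + z

x*y^3 - y^2*z - 2*x*y + z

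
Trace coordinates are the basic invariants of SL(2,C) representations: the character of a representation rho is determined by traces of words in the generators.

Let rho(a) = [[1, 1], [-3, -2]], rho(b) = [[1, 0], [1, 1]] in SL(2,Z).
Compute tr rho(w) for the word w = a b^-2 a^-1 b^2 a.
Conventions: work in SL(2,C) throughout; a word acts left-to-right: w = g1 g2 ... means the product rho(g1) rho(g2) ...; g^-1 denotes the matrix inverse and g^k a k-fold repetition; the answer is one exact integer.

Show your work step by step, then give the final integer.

rho(a) = [[1, 1], [-3, -2]]
... * rho(b^-1) = [[1, 0], [-1, 1]]  ->  [[0, 1], [-1, -2]]
... * rho(b^-1) = [[1, 0], [-1, 1]]  ->  [[-1, 1], [1, -2]]
... * rho(a^-1) = [[-2, -1], [3, 1]]  ->  [[5, 2], [-8, -3]]
... * rho(b) = [[1, 0], [1, 1]]  ->  [[7, 2], [-11, -3]]
... * rho(b) = [[1, 0], [1, 1]]  ->  [[9, 2], [-14, -3]]
... * rho(a) = [[1, 1], [-3, -2]]  ->  [[3, 5], [-5, -8]]
tr = 3 + -8 = -5

-5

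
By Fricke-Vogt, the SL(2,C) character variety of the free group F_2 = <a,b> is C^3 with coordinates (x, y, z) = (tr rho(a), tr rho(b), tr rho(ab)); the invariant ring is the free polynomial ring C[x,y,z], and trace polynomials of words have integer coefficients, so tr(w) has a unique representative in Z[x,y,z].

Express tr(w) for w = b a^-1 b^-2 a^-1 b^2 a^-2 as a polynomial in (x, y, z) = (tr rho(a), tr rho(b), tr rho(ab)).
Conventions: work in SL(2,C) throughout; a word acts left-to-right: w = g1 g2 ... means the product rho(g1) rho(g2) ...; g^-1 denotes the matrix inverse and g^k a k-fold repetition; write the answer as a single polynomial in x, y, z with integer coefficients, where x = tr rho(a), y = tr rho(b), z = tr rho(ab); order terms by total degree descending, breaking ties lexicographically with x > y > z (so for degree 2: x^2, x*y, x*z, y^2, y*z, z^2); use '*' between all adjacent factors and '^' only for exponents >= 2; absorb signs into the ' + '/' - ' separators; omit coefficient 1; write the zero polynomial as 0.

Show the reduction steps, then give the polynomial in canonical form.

x^3*y^4*z - x^4*y^3 - x^2*y^5 - 2*x^2*y^3*z^2 + x^3*y^2*z + x*y^2*z^3 + x^4*y + 5*x^2*y^3 + y^5 + y^3*z^2 - x^3*z - 3*x*y^2*z - 4*x^2*y - 5*y^3 - y*z^2 + 2*x*z + 5*y

next, trace(b^2) = trace(b) trace(b) - trace(1)   [square of b] = y^2 - 2
next, trace(b^3) = trace(b) trace(b^2) - trace(b)   [square of b] = y^3 - 3*y
next, trace(a b^2) = trace(b) trace(a b) - trace(a)   [square of b] = y*z - x
and trace(b^3 a) = trace(b) trace(a b^2) - trace(a b)   [square of b] = y^2*z - x*y - z
next, trace(b^2 a^-1 b) = trace(b^3) trace(a) - trace(b^3 a)   [inverse elimination on a] = x*y^3 - y^2*z - 2*x*y + z
trace(a b a b) = trace(b a) trace(b a) - trace(1)   [split at a repeated b] = z^2 - 2
next, trace(a b a) = trace(a) trace(b a) - trace(b)   [square of a] = x*z - y
next, trace(b a b^2 a) = trace(b) trace(a b a b) - trace(a b a)   [square of b] = y*z^2 - x*z - y
trace(b^2 a^-1 b a) = trace(b a b^2) trace(a) - trace(b a b^2 a)   [inverse elimination on a] = x*y^2*z - x^2*y - y*z^2 + y
trace(a^-1 b^2 a^-1 b) = trace(b^2 a^-1 b) trace(a) - trace(b^2 a^-1 b a)   [inverse elimination on a] = x^2*y^3 - 2*x*y^2*z - x^2*y + y*z^2 + x*z - y
trace(b a^-2 b^2 a^-1) = trace(a^-1 b^2 a^-1 b) trace(a) - trace(a^-1 b^2 a^-1 b a)   [inverse elimination on a] = x^3*y^3 - 2*x^2*y^2*z - x^3*y - x*y^3 + x*y*z^2 + x^2*z + y^2*z + x*y - z
trace(b a^-2 b^2) = trace(a^-1 b^3) trace(a) - trace(a^-1 b^3 a)   [inverse elimination on a] = x^2*y^3 - x*y^2*z - 2*x^2*y - y^3 + x*z + 3*y
and trace(a^-1 b^2 a^-2 b a^-1) = trace(b a^-2 b^2 a^-1) trace(a) - trace(b a^-2 b^2)   [inverse elimination on a] = x^4*y^3 - 2*x^3*y^2*z - x^4*y - 2*x^2*y^3 + x^2*y*z^2 + x^3*z + 2*x*y^2*z + 3*x^2*y + y^3 - 2*x*z - 3*y
trace(b^4) = trace(b) trace(b^3) - trace(b^2)   [square of b] = y^4 - 4*y^2 + 2
next, trace(b^4 a) = trace(b) trace(a b^3) - trace(a b^2)   [square of b] = y^3*z - x*y^2 - 2*y*z + x
and trace(b^4 a^-1) = trace(b^4) trace(a) - trace(b^4 a)   [inverse elimination on a] = x*y^4 - y^3*z - 3*x*y^2 + 2*y*z + x
next, trace(b^3 a^-2 b) = trace(b^4 a^-1) trace(a) - trace(b^4)   [inverse elimination on a] = x^2*y^4 - x*y^3*z - 3*x^2*y^2 - y^4 + 2*x*y*z + x^2 + 4*y^2 - 2
and trace(b a b^3 a) = trace(b) trace(b a b a b) - trace(b a b a)   [square of b] = y^2*z^2 - x*y*z - y^2 - z^2 + 2
next, trace(a^-1 b a b^3) = trace(b a b^3) trace(a) - trace(b a b^3 a)   [inverse elimination on a] = x*y^3*z - x^2*y^2 - y^2*z^2 - x*y*z + x^2 + y^2 + z^2 - 2
trace(b^3 a^-2 b a) = trace(a^-1 b a b^3) trace(a) - trace(a^-1 b a b^3 a)   [inverse elimination on a] = x^2*y^3*z - x^3*y^2 - x*y^2*z^2 - x^2*y*z - y^3*z + x^3 + 2*x*y^2 + x*z^2 + 2*y*z - 3*x
next, trace(b^2 a^-2 b a^-1 b) = trace(b^3 a^-2 b) trace(a) - trace(b^3 a^-2 b a)   [inverse elimination on a] = x^3*y^4 - 2*x^2*y^3*z - 2*x^3*y^2 - x*y^4 + x*y^2*z^2 + 3*x^2*y*z + y^3*z + 2*x*y^2 - x*z^2 - 2*y*z + x
and trace(a^2) = trace(a) trace(a) - trace(1)   [square of a] = x^2 - 2
trace(a b^2 a) = trace(b) trace(a^2 b) - trace(a^2)   [square of b] = x*y*z - x^2 - y^2 + 2
next, trace(b a b^2 a b) = trace(b) trace(a b^2 a b) - trace(a b^2 a)   [square of b] = y^2*z^2 - 2*x*y*z + x^2 - 2
trace(a b a b a b) = trace(b a) trace(b a b a) - trace(b^-1 a^-1)   [split at a repeated b] = z^3 - 3*z
next, trace(a b a b a) = trace(a) trace(b a b a) - trace(b a b)   [square of a] = x*z^2 - y*z - x
trace(b a b^2 a b a) = trace(b) trace(a b a b a b) - trace(a b a b a)   [square of b] = y*z^3 - x*z^2 - 2*y*z + x
and trace(b a^-1 b a b^2 a) = trace(b a b^2 a b) trace(a) - trace(b a b^2 a b a)   [inverse elimination on a] = x*y^2*z^2 - 2*x^2*y*z - y*z^3 + x^3 + x*z^2 + 2*y*z - 3*x
next, trace(b a^-1 b a b^2 a^-1) = trace(b a^-1 b a b^2) trace(a) - trace(b a^-1 b a b^2 a)   [inverse elimination on a] = x^2*y^3*z - x^3*y^2 - 2*x*y^2*z^2 + x^2*y*z + y*z^3 + x*y^2 - 2*y*z + x
trace(b^2 a^-2 b a^-1 b a) = trace(b a^-1 b a b^2 a^-1) trace(a) - trace(b a^-1 b a b^2)   [inverse elimination on a] = x^3*y^3*z - x^4*y^2 - 2*x^2*y^2*z^2 + x^3*y*z - x*y^3*z + x*y*z^3 + 2*x^2*y^2 + y^2*z^2 - x*y*z - y^2 - z^2 + 2
trace(a^-1 b^2 a^-2 b a^-1 b) = trace(b^2 a^-2 b a^-1 b) trace(a) - trace(b^2 a^-2 b a^-1 b a)   [inverse elimination on a] = x^4*y^4 - 3*x^3*y^3*z - x^4*y^2 - x^2*y^4 + 3*x^2*y^2*z^2 + 2*x^3*y*z + 2*x*y^3*z - x*y*z^3 - x^2*z^2 - y^2*z^2 - x*y*z + x^2 + y^2 + z^2 - 2
trace(a^-1 b^2 a^-2 b a^-1 b^-1) = trace(a^-1 b^2 a^-2 b a^-1) trace(b) - trace(a^-1 b^2 a^-2 b a^-1 b)   [inverse elimination on b] = x^3*y^3*z - x^2*y^4 - 2*x^2*y^2*z^2 - x^3*y*z + x*y*z^3 + 3*x^2*y^2 + x^2*z^2 + y^4 + y^2*z^2 - x*y*z - x^2 - 4*y^2 - z^2 + 2
trace(b a^-1 b^-2 a^-1 b^2 a^-2) = trace(a^-1 b^2 a^-2 b a^-1 b^-1) trace(b) - trace(a^-1 b^2 a^-2 b a^-1)   [inverse elimination on b] = x^3*y^4*z - x^4*y^3 - x^2*y^5 - 2*x^2*y^3*z^2 + x^3*y^2*z + x*y^2*z^3 + x^4*y + 5*x^2*y^3 + y^5 + y^3*z^2 - x^3*z - 3*x*y^2*z - 4*x^2*y - 5*y^3 - y*z^2 + 2*x*z + 5*y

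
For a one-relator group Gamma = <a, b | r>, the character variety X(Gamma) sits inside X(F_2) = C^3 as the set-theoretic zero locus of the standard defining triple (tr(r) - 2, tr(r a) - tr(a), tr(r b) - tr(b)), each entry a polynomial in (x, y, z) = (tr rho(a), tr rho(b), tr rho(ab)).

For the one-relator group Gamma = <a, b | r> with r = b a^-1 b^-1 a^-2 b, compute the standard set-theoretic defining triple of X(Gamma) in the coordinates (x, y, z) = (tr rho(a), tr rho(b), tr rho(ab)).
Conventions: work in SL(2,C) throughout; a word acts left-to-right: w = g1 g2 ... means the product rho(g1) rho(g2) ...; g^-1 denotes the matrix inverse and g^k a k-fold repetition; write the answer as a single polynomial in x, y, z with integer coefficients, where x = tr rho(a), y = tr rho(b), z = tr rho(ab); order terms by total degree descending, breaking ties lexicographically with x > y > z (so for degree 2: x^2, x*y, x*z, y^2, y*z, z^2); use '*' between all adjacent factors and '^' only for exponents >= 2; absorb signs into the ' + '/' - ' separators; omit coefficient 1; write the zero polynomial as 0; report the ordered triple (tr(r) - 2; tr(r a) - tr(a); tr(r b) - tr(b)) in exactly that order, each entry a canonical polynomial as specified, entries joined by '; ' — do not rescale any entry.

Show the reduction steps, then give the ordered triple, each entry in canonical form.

x^2*y^2*z - x*y^3 - x*y*z^2 - x^2*z + 2*x*y + z - 2; x^2*y*z^2 - x^3*z - x*y^2*z - x*z^3 + x^2*y + 3*x*z - x - y; x^2*y^3*z - x*y^4 - x*y^2*z^2 - 2*x^2*y*z + 3*x*y^2 + x*z^2 + y*z - x - y

trace(b^2) = trace(b) * trace(b) - trace(1) = y^2 - 2
so trace(b^2 a) = trace(b) * trace(a b) - trace(a) = y*z - x
so trace(b^2 a^-1) = trace(b^2) * trace(a) - trace(b^2 a) = x*y^2 - y*z - x
trace(a^-2 b^2) = trace(b^2 a^-1) * trace(a) - trace(b^2) = x^2*y^2 - x*y*z - x^2 - y^2 + 2
so trace(a^-2 b^2 a^-1) = trace(a^-2 b^2) * trace(a) - trace(a^-2 b^2 a) = x^3*y^2 - x^2*y*z - x^3 - 2*x*y^2 + y*z + 3*x
so trace(b^3) = trace(b) * trace(b^2) - trace(b) = y^3 - 3*y
so trace(b^3 a) = trace(b) * trace(b a b) - trace(b a) = y^2*z - x*y - z
trace(b a^-1 b^2) = trace(b^3) * trace(a) - trace(b^3 a) = x*y^3 - y^2*z - 2*x*y + z
trace(a b a b) = trace(a b) * trace(a b) - trace(1) = z^2 - 2
so trace(a b a) = trace(a) * trace(b a) - trace(b) = x*z - y
trace(b^2 a b a) = trace(b) * trace(a b a b) - trace(a b a) = y*z^2 - x*z - y
reduce: trace(b a^-1 b^2 a) = trace(b^2 a b) * trace(a) - trace(b^2 a b a) = x*y^2*z - x^2*y - y*z^2 + y
so trace(b^2 a^-1 b a^-1) = trace(b a^-1 b^2) * trace(a) - trace(b a^-1 b^2 a) = x^2*y^3 - 2*x*y^2*z - x^2*y + y*z^2 + x*z - y
reduce: trace(a^-2 b^2 a^-1 b) = trace(b^2 a^-1 b a^-1) * trace(a) - trace(b^2 a^-1 b) = x^3*y^3 - 2*x^2*y^2*z - x^3*y - x*y^3 + x*y*z^2 + x^2*z + y^2*z + x*y - z
so trace(b a^-1 b^-1 a^-2 b) = trace(a^-2 b^2 a^-1) * trace(b) - trace(a^-2 b^2 a^-1 b) = x^2*y^2*z - x*y^3 - x*y*z^2 - x^2*z + 2*x*y + z
trace(b a b a b a) = trace(b a b a) * trace(b a) - trace(a b)   [split at a repeated b] = z^3 - 3*z
reduce: trace(a^-1 b a b a b) = trace(b a b a b) * trace(a) - trace(b a b a b a)   [inverse elimination on a] = x*y*z^2 - x^2*z - z^3 - x*y + 3*z
so trace(b^-1 a^-1 b a b a) = trace(a^-1 b a b a) * trace(b) - trace(a^-1 b a b a b)   [inverse elimination on b] = -x*y*z^2 + x^2*z + y^2*z + z^3 - 3*z
so trace(a^-1 b a b a^-1 b^-1) = trace(b^-1 a^-1 b a b) * trace(a) - trace(b^-1 a^-1 b a b a)   [inverse elimination on a] = x*y*z^2 - x^2*z - y^2*z - z^3 + x*y + 3*z
trace(b a^-1 b^-1 a^-2 b a) = trace(a^-1 b a b a^-1 b^-1) * trace(a) - trace(a^-1 b a b a^-1 b^-1 a)   [inverse elimination on a] = x^2*y*z^2 - x^3*z - x*y^2*z - x*z^3 + x^2*y + 3*x*z - y
trace(a^-2 b^3) = trace(b^3 a^-1) * trace(a) - trace(b^3) = x^2*y^3 - x*y^2*z - 2*x^2*y - y^3 + x*z + 3*y
trace(a^-2 b^3 a^-1) = trace(a^-2 b^3) * trace(a) - trace(a^-2 b^3 a) = x^3*y^3 - x^2*y^2*z - 2*x^3*y - 2*x*y^3 + x^2*z + y^2*z + 5*x*y - z
so trace(b^4) = trace(b) * trace(b^3) - trace(b^2) = y^4 - 4*y^2 + 2
trace(b^4 a) = trace(b) * trace(b^2 a b) - trace(b^2 a) = y^3*z - x*y^2 - 2*y*z + x
trace(b^3 a^-1 b) = trace(b^4) * trace(a) - trace(b^4 a) = x*y^4 - y^3*z - 3*x*y^2 + 2*y*z + x
trace(b a b^3 a) = trace(b) * trace(b a b a b) - trace(b a b a) = y^2*z^2 - x*y*z - y^2 - z^2 + 2
trace(b^3 a^-1 b a) = trace(b a b^3) * trace(a) - trace(b a b^3 a) = x*y^3*z - x^2*y^2 - y^2*z^2 - x*y*z + x^2 + y^2 + z^2 - 2
so trace(b^3 a^-1 b a^-1) = trace(b^3 a^-1 b) * trace(a) - trace(b^3 a^-1 b a) = x^2*y^4 - 2*x*y^3*z - 2*x^2*y^2 + y^2*z^2 + 3*x*y*z - y^2 - z^2 + 2
so trace(a^-2 b^3 a^-1 b) = trace(b^3 a^-1 b a^-1) * trace(a) - trace(b^3 a^-1 b) = x^3*y^4 - 2*x^2*y^3*z - 2*x^3*y^2 - x*y^4 + x*y^2*z^2 + 3*x^2*y*z + y^3*z + 2*x*y^2 - x*z^2 - 2*y*z + x
so trace(b a^-1 b^-1 a^-2 b^2) = trace(a^-2 b^3 a^-1) * trace(b) - trace(a^-2 b^3 a^-1 b) = x^2*y^3*z - x*y^4 - x*y^2*z^2 - 2*x^2*y*z + 3*x*y^2 + x*z^2 + y*z - x
assemble the triple (trace(r) - 2; trace(r a) - x; trace(r b) - y)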